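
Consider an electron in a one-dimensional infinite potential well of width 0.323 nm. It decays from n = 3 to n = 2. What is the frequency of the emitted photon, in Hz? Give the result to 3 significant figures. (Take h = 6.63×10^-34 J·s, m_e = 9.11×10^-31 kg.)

f = 4.36×10^15 Hz

E_1 = h²/(8m_eL²) = 5.781×10^-19 J and ΔE = (3² − 2²)E_1 = 2.891×10^-18 J.
f = ΔE/h = 2.891×10^-18/6.63×10^-34 = 4.36×10^15 Hz.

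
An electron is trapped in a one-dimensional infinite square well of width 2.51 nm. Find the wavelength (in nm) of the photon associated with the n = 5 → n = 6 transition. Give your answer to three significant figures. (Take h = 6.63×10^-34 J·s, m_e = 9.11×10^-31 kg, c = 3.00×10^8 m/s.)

λ = 1.89×10^3 nm

E_1 = h²/(8m_eL²) = 9.574×10^-21 J, so ΔE = (6² − 5²)E_1 = 1.053×10^-19 J.
λ = hc/ΔE = (6.63×10^-34·3.00×10^8)/1.053×10^-19 = 1.89×10^-6 m = 1.89×10^3 nm.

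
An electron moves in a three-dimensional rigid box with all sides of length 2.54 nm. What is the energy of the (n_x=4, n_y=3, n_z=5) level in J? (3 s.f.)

E = 4.67×10^-19 J

For a 3D rectangular well E = (h²/8m_e)·Σ n_i²/L_i² = (6.626×10^-34)²/(8·9.109×10^-31) · [4²/(2.54 nm)² + 3²/(2.54 nm)² + 5²/(2.54 nm)²].
Evaluating gives E = 4.67×10^-19 J.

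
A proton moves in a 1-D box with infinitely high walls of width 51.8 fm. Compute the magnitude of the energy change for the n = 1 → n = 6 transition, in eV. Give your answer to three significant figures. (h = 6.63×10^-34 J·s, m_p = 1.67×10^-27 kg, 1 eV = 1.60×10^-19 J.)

|ΔE| = 2.68×10^6 eV

E_1 = h²/(8m_pL²) = 1.226×10^-14 J.
|ΔE| = |1² − 6²|·E_1 = 35·1.226×10^-14 J = 4.291×10^-13 J = 2.68×10^6 eV.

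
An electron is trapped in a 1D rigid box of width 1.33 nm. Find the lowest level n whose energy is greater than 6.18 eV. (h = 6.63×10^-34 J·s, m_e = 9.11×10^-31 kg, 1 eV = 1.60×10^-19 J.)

n = 6

E_1 = h²/(8m_eL²) = 3.410×10^-20 J = 0.2131 eV.
Need n² > 6.18/0.2131 = 29.00, i.e. n > 5.385.
The smallest integer satisfying this is n = 6.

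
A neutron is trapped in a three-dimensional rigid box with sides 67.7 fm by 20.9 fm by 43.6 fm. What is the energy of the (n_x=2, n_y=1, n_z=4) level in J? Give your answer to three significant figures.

E = 3.79×10^-13 J

For a 3D rectangular well E = (h²/8m_n)·Σ n_i²/L_i² = (6.626×10^-34)²/(8·1.675×10^-27) · [2²/(67.7 fm)² + 1²/(20.9 fm)² + 4²/(43.6 fm)²].
Evaluating gives E = 3.79×10^-13 J.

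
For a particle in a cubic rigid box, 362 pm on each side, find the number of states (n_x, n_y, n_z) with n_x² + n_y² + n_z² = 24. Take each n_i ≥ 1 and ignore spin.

The level has n_x² + n_y² + n_z² = 24. The ordered positive-integer solutions are (2, 2, 4), (2, 4, 2), (4, 2, 2).
That gives 3 states.

degeneracy = 3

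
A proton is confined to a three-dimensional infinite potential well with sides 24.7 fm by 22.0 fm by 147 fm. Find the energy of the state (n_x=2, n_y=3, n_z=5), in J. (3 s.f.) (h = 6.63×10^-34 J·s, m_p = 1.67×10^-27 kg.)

For a 3D rectangular well E = (h²/8m_p)·Σ n_i²/L_i² = (6.63×10^-34)²/(8·1.67×10^-27) · [2²/(24.7 fm)² + 3²/(22.0 fm)² + 5²/(147 fm)²].
Evaluating gives E = 8.66×10^-13 J.

E = 8.66×10^-13 J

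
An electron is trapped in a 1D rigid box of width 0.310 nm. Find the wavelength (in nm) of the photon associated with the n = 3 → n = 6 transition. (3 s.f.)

E_1 = h²/(8m_eL²) = 6.269×10^-19 J, so ΔE = (6² − 3²)E_1 = 1.693×10^-17 J.
λ = hc/ΔE = (6.626×10^-34·2.998×10^8)/1.693×10^-17 = 1.17×10^-8 m = 11.7 nm.

λ = 11.7 nm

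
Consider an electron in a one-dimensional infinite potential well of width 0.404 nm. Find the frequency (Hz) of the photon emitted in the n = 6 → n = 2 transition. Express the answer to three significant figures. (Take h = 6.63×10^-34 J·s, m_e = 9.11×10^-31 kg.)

f = 1.78×10^16 Hz

E_1 = h²/(8m_eL²) = 3.695×10^-19 J and ΔE = (6² − 2²)E_1 = 1.182×10^-17 J.
f = ΔE/h = 1.182×10^-17/6.63×10^-34 = 1.78×10^16 Hz.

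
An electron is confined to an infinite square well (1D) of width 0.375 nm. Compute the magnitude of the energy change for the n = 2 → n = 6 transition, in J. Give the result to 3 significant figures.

|ΔE| = 1.37×10^-17 J

E_1 = h²/(8m_eL²) = 4.284×10^-19 J.
|ΔE| = |2² − 6²|·E_1 = 32·4.284×10^-19 J = 1.37×10^-17 J.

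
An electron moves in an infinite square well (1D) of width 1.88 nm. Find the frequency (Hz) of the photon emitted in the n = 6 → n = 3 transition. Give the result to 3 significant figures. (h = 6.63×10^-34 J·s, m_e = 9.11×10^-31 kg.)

f = 6.95×10^14 Hz

E_1 = h²/(8m_eL²) = 1.706×10^-20 J and ΔE = (6² − 3²)E_1 = 4.606×10^-19 J.
f = ΔE/h = 4.606×10^-19/6.63×10^-34 = 6.95×10^14 Hz.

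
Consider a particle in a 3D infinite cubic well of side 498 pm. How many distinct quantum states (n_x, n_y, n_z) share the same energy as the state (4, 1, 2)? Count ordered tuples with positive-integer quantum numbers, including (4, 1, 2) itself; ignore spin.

The level has n_x² + n_y² + n_z² = 21. The ordered positive-integer solutions are (1, 2, 4), (1, 4, 2), (2, 1, 4), (2, 4, 1), (4, 1, 2), (4, 2, 1).
That gives 6 states.

degeneracy = 6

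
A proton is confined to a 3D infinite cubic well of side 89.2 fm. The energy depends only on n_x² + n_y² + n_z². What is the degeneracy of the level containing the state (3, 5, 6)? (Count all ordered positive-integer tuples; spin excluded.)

degeneracy = 6

The level has n_x² + n_y² + n_z² = 70. The ordered positive-integer solutions are (3, 5, 6), (3, 6, 5), (5, 3, 6), (5, 6, 3), (6, 3, 5), (6, 5, 3).
That gives 6 states.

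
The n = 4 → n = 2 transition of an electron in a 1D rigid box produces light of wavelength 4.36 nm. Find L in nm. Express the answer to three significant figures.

L = 0.126 nm

The photon carries ΔE = hc/λ = 6.626×10^-34·2.998×10^8/4.36×10^-9 m = 4.556×10^-17 J.
Since ΔE = (4² − 2²)E_1, E_1 = 3.797×10^-18 J, and L = h/√(8m_eE_1) = 1.26×10^-10 m = 0.126 nm.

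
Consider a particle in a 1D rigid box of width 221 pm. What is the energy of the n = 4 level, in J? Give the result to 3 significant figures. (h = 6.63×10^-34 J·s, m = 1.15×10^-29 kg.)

E_4 = 1.57×10^-18 J

For an infinite well E_n = n²h²/(8mL²), so E_1 = h²/(8mL²) = (6.63×10^-34)²/(8·1.15×10^-29·(2.21×10^-10 m)²) = 9.783×10^-20 J.
Then E_4 = 4²·E_1 = 16·9.783×10^-20 J = 1.57×10^-18 J.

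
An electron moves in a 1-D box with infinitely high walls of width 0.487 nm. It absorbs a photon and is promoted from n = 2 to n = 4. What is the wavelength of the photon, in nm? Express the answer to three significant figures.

E_1 = h²/(8m_eL²) = 2.540×10^-19 J, so ΔE = (4² − 2²)E_1 = 3.048×10^-18 J.
λ = hc/ΔE = (6.626×10^-34·2.998×10^8)/3.048×10^-18 = 6.52×10^-8 m = 65.2 nm.

λ = 65.2 nm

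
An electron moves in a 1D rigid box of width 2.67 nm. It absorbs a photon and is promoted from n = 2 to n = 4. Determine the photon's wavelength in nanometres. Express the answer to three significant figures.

λ = 1.96×10^3 nm

E_1 = h²/(8m_eL²) = 8.451×10^-21 J, so ΔE = (4² − 2²)E_1 = 1.014×10^-19 J.
λ = hc/ΔE = (6.626×10^-34·2.998×10^8)/1.014×10^-19 = 1.96×10^-6 m = 1.96×10^3 nm.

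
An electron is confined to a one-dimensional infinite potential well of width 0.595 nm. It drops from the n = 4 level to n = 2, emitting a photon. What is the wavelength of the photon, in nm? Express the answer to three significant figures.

E_1 = h²/(8m_eL²) = 1.702×10^-19 J, so ΔE = (4² − 2²)E_1 = 2.042×10^-18 J.
λ = hc/ΔE = (6.626×10^-34·2.998×10^8)/2.042×10^-18 = 9.73×10^-8 m = 97.3 nm.

λ = 97.3 nm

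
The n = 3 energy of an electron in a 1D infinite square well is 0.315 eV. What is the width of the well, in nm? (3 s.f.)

L = 3.28 nm

From E_n = n²h²/(8m_eL²), L = n·h/√(8m_eE_n).
E_3 = 0.315 eV = 5.046×10^-20 J, so L = 3·6.626×10^-34/√(8·9.109×10^-31·5.046×10^-20) = 3.28×10^-9 m = 3.28 nm.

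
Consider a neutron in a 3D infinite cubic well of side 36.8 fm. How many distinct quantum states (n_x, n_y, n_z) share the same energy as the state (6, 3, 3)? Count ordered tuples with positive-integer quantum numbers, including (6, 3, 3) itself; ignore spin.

The level has n_x² + n_y² + n_z² = 54. The ordered positive-integer solutions are (1, 2, 7), (1, 7, 2), (2, 1, 7), (2, 5, 5), (2, 7, 1), (3, 3, 6), (3, 6, 3), (5, 2, 5), (5, 5, 2), (6, 3, 3), (7, 1, 2), (7, 2, 1).
That gives 12 states.

degeneracy = 12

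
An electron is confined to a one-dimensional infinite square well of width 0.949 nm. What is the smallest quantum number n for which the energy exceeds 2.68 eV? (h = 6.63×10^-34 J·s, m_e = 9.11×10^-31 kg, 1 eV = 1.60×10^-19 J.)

n = 3

E_1 = h²/(8m_eL²) = 6.697×10^-20 J = 0.4186 eV.
Need n² > 2.68/0.4186 = 6.402, i.e. n > 2.530.
The smallest integer satisfying this is n = 3.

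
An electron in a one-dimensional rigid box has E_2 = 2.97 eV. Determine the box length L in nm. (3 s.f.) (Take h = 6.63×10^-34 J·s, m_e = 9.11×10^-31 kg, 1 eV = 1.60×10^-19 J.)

From E_n = n²h²/(8m_eL²), L = n·h/√(8m_eE_n).
E_2 = 2.97 eV = 4.752×10^-19 J, so L = 2·6.63×10^-34/√(8·9.11×10^-31·4.752×10^-19) = 7.13×10^-10 m = 0.713 nm.

L = 0.713 nm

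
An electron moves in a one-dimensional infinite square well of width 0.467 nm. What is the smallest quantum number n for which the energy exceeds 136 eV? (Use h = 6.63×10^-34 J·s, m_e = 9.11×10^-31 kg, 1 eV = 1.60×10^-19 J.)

n = 9

E_1 = h²/(8m_eL²) = 2.766×10^-19 J = 1.729 eV.
Need n² > 136/1.729 = 78.66, i.e. n > 8.869.
The smallest integer satisfying this is n = 9.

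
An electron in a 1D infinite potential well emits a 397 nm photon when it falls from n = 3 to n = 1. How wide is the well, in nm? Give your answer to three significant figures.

L = 0.981 nm

The photon carries ΔE = hc/λ = 6.626×10^-34·2.998×10^8/3.97×10^-7 m = 5.004×10^-19 J.
Since ΔE = (3² − 1²)E_1, E_1 = 6.255×10^-20 J, and L = h/√(8m_eE_1) = 9.81×10^-10 m = 0.981 nm.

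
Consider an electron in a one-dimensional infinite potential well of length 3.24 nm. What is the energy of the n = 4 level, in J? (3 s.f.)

For an infinite well E_n = n²h²/(8m_eL²), so E_1 = h²/(8m_eL²) = (6.626×10^-34)²/(8·9.109×10^-31·(3.24×10^-9 m)²) = 5.739×10^-21 J.
Then E_4 = 4²·E_1 = 16·5.739×10^-21 J = 9.18×10^-20 J.

E_4 = 9.18×10^-20 J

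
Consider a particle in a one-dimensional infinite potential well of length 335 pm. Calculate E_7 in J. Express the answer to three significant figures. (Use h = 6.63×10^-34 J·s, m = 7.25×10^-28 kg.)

For an infinite well E_n = n²h²/(8mL²), so E_1 = h²/(8mL²) = (6.63×10^-34)²/(8·7.25×10^-28·(3.35×10^-10 m)²) = 6.753×10^-22 J.
Then E_7 = 7²·E_1 = 49·6.753×10^-22 J = 3.31×10^-20 J.

E_7 = 3.31×10^-20 J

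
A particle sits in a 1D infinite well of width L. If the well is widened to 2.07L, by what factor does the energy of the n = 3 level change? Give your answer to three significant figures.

E_n ∝ 1/L², so the energy scales by 1/2.07² = 0.233.

0.233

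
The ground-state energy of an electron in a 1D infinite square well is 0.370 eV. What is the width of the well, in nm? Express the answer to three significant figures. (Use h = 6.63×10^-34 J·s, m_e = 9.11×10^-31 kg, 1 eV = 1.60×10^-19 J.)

L = 1.01 nm

From E_n = n²h²/(8m_eL²), L = n·h/√(8m_eE_n).
E_1 = 0.370 eV = 5.920×10^-20 J, so L = 1·6.63×10^-34/√(8·9.11×10^-31·5.920×10^-20) = 1.01×10^-9 m = 1.01 nm.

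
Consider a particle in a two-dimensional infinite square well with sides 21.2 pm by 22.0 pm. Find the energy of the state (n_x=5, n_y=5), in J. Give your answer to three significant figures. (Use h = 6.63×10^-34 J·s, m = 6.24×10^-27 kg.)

E = 9.45×10^-19 J

For a 2D rectangular well E = (h²/8m)·Σ n_i²/L_i² = (6.63×10^-34)²/(8·6.24×10^-27) · [5²/(21.2 pm)² + 5²/(22.0 pm)²].
Evaluating gives E = 9.45×10^-19 J.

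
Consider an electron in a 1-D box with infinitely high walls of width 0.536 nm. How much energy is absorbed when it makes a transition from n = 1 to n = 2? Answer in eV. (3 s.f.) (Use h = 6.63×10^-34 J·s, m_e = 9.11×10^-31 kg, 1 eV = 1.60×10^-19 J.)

E_1 = h²/(8m_eL²) = 2.099×10^-19 J.
|ΔE| = |1² − 2²|·E_1 = 3·2.099×10^-19 J = 6.297×10^-19 J = 3.94 eV.

|ΔE| = 3.94 eV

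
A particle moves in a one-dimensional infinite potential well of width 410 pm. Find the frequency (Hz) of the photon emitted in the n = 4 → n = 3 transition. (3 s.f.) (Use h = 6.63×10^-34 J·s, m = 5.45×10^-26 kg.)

E_1 = h²/(8mL²) = 5.998×10^-24 J and ΔE = (4² − 3²)E_1 = 4.199×10^-23 J.
f = ΔE/h = 4.199×10^-23/6.63×10^-34 = 6.33×10^10 Hz.

f = 6.33×10^10 Hz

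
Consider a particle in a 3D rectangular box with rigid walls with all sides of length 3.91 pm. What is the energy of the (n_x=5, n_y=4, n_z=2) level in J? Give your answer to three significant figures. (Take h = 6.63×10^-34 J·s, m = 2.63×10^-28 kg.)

E = 6.15×10^-16 J

For a 3D rectangular well E = (h²/8m)·Σ n_i²/L_i² = (6.63×10^-34)²/(8·2.63×10^-28) · [5²/(3.91 pm)² + 4²/(3.91 pm)² + 2²/(3.91 pm)²].
Evaluating gives E = 6.15×10^-16 J.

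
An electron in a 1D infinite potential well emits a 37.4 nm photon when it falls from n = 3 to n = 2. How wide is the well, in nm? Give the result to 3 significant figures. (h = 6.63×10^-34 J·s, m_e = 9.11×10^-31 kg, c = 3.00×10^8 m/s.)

The photon carries ΔE = hc/λ = 6.63×10^-34·3.00×10^8/3.74×10^-8 m = 5.318×10^-18 J.
Since ΔE = (3² − 2²)E_1, E_1 = 1.064×10^-18 J, and L = h/√(8m_eE_1) = 2.38×10^-10 m = 0.238 nm.

L = 0.238 nm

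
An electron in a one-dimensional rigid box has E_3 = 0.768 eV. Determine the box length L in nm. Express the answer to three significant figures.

L = 2.10 nm

From E_n = n²h²/(8m_eL²), L = n·h/√(8m_eE_n).
E_3 = 0.768 eV = 1.230×10^-19 J, so L = 3·6.626×10^-34/√(8·9.109×10^-31·1.230×10^-19) = 2.10×10^-9 m = 2.10 nm.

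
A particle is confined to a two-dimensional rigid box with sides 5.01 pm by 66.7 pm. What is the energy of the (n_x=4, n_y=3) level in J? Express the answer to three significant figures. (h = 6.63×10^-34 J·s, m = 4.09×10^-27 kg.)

E = 8.59×10^-18 J

For a 2D rectangular well E = (h²/8m)·Σ n_i²/L_i² = (6.63×10^-34)²/(8·4.09×10^-27) · [4²/(5.01 pm)² + 3²/(66.7 pm)²].
Evaluating gives E = 8.59×10^-18 J.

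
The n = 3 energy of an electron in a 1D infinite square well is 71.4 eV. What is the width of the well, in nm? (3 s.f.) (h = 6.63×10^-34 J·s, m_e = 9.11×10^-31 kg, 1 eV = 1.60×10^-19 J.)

From E_n = n²h²/(8m_eL²), L = n·h/√(8m_eE_n).
E_3 = 71.4 eV = 1.142×10^-17 J, so L = 3·6.63×10^-34/√(8·9.11×10^-31·1.142×10^-17) = 2.18×10^-10 m = 0.218 nm.

L = 0.218 nm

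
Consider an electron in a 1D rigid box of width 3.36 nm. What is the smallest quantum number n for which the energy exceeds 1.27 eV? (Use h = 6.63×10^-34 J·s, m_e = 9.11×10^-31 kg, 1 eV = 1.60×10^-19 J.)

n = 7

E_1 = h²/(8m_eL²) = 5.342×10^-21 J = 0.03339 eV.
Need n² > 1.27/0.03339 = 38.04, i.e. n > 6.168.
The smallest integer satisfying this is n = 7.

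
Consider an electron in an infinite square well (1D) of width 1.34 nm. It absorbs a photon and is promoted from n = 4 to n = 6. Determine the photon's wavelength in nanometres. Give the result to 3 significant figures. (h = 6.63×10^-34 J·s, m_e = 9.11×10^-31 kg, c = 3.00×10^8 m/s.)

λ = 296 nm

E_1 = h²/(8m_eL²) = 3.359×10^-20 J, so ΔE = (6² − 4²)E_1 = 6.718×10^-19 J.
λ = hc/ΔE = (6.63×10^-34·3.00×10^8)/6.718×10^-19 = 2.96×10^-7 m = 296 nm.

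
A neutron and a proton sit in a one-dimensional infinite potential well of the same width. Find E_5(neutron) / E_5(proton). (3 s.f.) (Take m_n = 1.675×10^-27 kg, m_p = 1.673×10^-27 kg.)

E_n ∝ 1/m at fixed n and L, so the ratio is m_p/m_n = 1.673×10^-27/1.675×10^-27 = 0.999.

0.999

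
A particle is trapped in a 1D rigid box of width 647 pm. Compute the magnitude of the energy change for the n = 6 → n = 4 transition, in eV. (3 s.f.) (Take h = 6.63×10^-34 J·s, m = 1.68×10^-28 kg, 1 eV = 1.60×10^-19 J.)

E_1 = h²/(8mL²) = 7.813×10^-22 J.
|ΔE| = |6² − 4²|·E_1 = 20·7.813×10^-22 J = 1.563×10^-20 J = 0.0977 eV.

|ΔE| = 0.0977 eV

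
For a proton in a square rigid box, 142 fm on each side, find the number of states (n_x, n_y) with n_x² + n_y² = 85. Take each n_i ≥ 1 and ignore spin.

degeneracy = 4

The level has n_x² + n_y² = 85. The ordered positive-integer solutions are (2, 9), (6, 7), (7, 6), (9, 2).
That gives 4 states.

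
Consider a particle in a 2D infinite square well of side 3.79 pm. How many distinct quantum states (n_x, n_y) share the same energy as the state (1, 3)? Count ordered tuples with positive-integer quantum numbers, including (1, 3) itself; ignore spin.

degeneracy = 2

The level has n_x² + n_y² = 10. The ordered positive-integer solutions are (1, 3), (3, 1).
That gives 2 states.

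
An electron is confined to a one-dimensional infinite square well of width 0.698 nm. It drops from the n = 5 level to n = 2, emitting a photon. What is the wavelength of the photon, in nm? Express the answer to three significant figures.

λ = 76.5 nm

E_1 = h²/(8m_eL²) = 1.237×10^-19 J, so ΔE = (5² − 2²)E_1 = 2.598×10^-18 J.
λ = hc/ΔE = (6.626×10^-34·2.998×10^8)/2.598×10^-18 = 7.65×10^-8 m = 76.5 nm.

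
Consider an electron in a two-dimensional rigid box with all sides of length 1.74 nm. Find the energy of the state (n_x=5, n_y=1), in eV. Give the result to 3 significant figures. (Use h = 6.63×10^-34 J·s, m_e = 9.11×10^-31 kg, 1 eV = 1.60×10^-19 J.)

For a 2D rectangular well E = (h²/8m_e)·Σ n_i²/L_i² = (6.63×10^-34)²/(8·9.11×10^-31) · [5²/(1.74 nm)² + 1²/(1.74 nm)²].
Evaluating gives E = 5.180×10^-19 J = 3.24 eV.

E = 3.24 eV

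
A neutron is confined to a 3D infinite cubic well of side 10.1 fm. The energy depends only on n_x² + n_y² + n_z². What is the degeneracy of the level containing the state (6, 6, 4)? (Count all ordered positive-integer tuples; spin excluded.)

The level has n_x² + n_y² + n_z² = 88. The ordered positive-integer solutions are (4, 6, 6), (6, 4, 6), (6, 6, 4).
That gives 3 states.

degeneracy = 3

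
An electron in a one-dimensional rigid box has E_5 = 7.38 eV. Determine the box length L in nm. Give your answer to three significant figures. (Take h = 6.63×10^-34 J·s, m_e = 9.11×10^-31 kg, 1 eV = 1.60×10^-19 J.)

From E_n = n²h²/(8m_eL²), L = n·h/√(8m_eE_n).
E_5 = 7.38 eV = 1.181×10^-18 J, so L = 5·6.63×10^-34/√(8·9.11×10^-31·1.181×10^-18) = 1.13×10^-9 m = 1.13 nm.

L = 1.13 nm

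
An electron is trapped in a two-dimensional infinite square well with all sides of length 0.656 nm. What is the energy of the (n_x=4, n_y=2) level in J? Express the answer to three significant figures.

For a 2D rectangular well E = (h²/8m_e)·Σ n_i²/L_i² = (6.626×10^-34)²/(8·9.109×10^-31) · [4²/(0.656 nm)² + 2²/(0.656 nm)²].
Evaluating gives E = 2.80×10^-18 J.

E = 2.80×10^-18 J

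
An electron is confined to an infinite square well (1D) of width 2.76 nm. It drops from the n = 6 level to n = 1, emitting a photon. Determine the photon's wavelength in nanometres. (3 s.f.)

E_1 = h²/(8m_eL²) = 7.909×10^-21 J, so ΔE = (6² − 1²)E_1 = 2.768×10^-19 J.
λ = hc/ΔE = (6.626×10^-34·2.998×10^8)/2.768×10^-19 = 7.18×10^-7 m = 718 nm.

λ = 718 nm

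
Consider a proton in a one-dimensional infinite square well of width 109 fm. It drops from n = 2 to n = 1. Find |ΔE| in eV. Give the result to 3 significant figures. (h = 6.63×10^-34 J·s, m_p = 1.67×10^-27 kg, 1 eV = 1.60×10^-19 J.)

E_1 = h²/(8m_pL²) = 2.769×10^-15 J.
|ΔE| = |2² − 1²|·E_1 = 3·2.769×10^-15 J = 8.307×10^-15 J = 5.19×10^4 eV.

|ΔE| = 5.19×10^4 eV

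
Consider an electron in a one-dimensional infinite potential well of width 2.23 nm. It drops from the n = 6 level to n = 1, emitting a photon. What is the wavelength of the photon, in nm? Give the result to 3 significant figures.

E_1 = h²/(8m_eL²) = 1.212×10^-20 J, so ΔE = (6² − 1²)E_1 = 4.242×10^-19 J.
λ = hc/ΔE = (6.626×10^-34·2.998×10^8)/4.242×10^-19 = 4.68×10^-7 m = 468 nm.

λ = 468 nm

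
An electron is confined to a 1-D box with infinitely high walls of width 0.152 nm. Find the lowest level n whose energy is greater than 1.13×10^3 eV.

E_1 = h²/(8m_eL²) = 2.608×10^-18 J = 16.28 eV.
Need n² > 1.13×10^3/16.28 = 69.41, i.e. n > 8.331.
The smallest integer satisfying this is n = 9.

n = 9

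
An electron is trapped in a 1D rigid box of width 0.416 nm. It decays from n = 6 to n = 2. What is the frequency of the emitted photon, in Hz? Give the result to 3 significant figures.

f = 1.68×10^16 Hz

E_1 = h²/(8m_eL²) = 3.481×10^-19 J and ΔE = (6² − 2²)E_1 = 1.114×10^-17 J.
f = ΔE/h = 1.114×10^-17/6.626×10^-34 = 1.68×10^16 Hz.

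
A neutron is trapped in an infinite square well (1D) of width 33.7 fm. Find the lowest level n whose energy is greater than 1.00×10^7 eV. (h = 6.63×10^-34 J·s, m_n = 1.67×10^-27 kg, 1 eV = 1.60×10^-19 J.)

E_1 = h²/(8m_nL²) = 2.897×10^-14 J = 1.811×10^5 eV.
Need n² > 1.00×10^7/1.811×10^5 = 55.22, i.e. n > 7.431.
The smallest integer satisfying this is n = 8.

n = 8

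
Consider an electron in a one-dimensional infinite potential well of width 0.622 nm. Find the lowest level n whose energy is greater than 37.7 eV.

n = 7

E_1 = h²/(8m_eL²) = 1.557×10^-19 J = 0.9719 eV.
Need n² > 37.7/0.9719 = 38.79, i.e. n > 6.228.
The smallest integer satisfying this is n = 7.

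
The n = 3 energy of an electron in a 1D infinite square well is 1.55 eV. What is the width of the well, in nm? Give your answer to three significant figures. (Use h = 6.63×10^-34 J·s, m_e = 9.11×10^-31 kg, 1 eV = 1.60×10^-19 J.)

L = 1.48 nm

From E_n = n²h²/(8m_eL²), L = n·h/√(8m_eE_n).
E_3 = 1.55 eV = 2.480×10^-19 J, so L = 3·6.63×10^-34/√(8·9.11×10^-31·2.480×10^-19) = 1.48×10^-9 m = 1.48 nm.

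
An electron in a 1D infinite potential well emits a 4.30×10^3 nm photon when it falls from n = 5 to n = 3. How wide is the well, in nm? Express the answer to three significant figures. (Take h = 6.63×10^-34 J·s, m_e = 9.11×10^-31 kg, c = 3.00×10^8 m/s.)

The photon carries ΔE = hc/λ = 6.63×10^-34·3.00×10^8/4.30×10^-6 m = 4.626×10^-20 J.
Since ΔE = (5² − 3²)E_1, E_1 = 2.891×10^-21 J, and L = h/√(8m_eE_1) = 4.57×10^-9 m = 4.57 nm.

L = 4.57 nm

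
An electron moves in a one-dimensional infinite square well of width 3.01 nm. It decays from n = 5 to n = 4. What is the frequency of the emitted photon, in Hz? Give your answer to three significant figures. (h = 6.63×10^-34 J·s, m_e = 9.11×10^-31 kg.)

f = 9.04×10^13 Hz

E_1 = h²/(8m_eL²) = 6.657×10^-21 J and ΔE = (5² − 4²)E_1 = 5.991×10^-20 J.
f = ΔE/h = 5.991×10^-20/6.63×10^-34 = 9.04×10^13 Hz.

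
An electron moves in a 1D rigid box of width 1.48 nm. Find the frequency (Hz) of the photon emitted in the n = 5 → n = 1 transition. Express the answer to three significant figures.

E_1 = h²/(8m_eL²) = 2.751×10^-20 J and ΔE = (5² − 1²)E_1 = 6.602×10^-19 J.
f = ΔE/h = 6.602×10^-19/6.626×10^-34 = 9.96×10^14 Hz.

f = 9.96×10^14 Hz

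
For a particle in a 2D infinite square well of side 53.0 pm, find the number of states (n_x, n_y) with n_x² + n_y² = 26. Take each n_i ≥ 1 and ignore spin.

The level has n_x² + n_y² = 26. The ordered positive-integer solutions are (1, 5), (5, 1).
That gives 2 states.

degeneracy = 2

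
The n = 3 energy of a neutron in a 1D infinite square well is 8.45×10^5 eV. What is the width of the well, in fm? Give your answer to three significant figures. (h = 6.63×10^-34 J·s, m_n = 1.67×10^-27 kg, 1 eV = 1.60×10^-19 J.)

From E_n = n²h²/(8m_nL²), L = n·h/√(8m_nE_n).
E_3 = 8.45×10^5 eV = 1.352×10^-13 J, so L = 3·6.63×10^-34/√(8·1.67×10^-27·1.352×10^-13) = 4.68×10^-14 m = 46.8 fm.

L = 46.8 fm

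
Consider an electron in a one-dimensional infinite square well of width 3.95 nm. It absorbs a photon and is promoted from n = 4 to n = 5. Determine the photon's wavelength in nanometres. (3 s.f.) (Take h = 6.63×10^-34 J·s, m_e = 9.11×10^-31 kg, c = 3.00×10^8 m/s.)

λ = 5.72×10^3 nm

E_1 = h²/(8m_eL²) = 3.866×10^-21 J, so ΔE = (5² − 4²)E_1 = 3.479×10^-20 J.
λ = hc/ΔE = (6.63×10^-34·3.00×10^8)/3.479×10^-20 = 5.72×10^-6 m = 5.72×10^3 nm.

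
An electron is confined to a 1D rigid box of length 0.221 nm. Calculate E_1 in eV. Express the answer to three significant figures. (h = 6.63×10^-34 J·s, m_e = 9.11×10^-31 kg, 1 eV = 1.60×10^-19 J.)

For an infinite well E_n = n²h²/(8m_eL²), so E_1 = h²/(8m_eL²) = (6.63×10^-34)²/(8·9.11×10^-31·(2.21×10^-10 m)²) = 1.235×10^-18 J.
Converting, E_1 = 1.235×10^-18 J / (1.60×10^-19 J/eV) = 7.72 eV.

E_1 = 7.72 eV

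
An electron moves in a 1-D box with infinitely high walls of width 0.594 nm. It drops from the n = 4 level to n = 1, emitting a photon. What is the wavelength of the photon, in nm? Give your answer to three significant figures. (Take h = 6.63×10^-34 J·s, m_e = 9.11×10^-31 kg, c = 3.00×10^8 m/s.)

E_1 = h²/(8m_eL²) = 1.709×10^-19 J, so ΔE = (4² − 1²)E_1 = 2.563×10^-18 J.
λ = hc/ΔE = (6.63×10^-34·3.00×10^8)/2.563×10^-18 = 7.76×10^-8 m = 77.6 nm.

λ = 77.6 nm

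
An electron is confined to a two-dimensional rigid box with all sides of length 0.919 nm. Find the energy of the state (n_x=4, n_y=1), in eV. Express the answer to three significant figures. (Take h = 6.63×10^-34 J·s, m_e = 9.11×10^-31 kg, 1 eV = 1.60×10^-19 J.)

For a 2D rectangular well E = (h²/8m_e)·Σ n_i²/L_i² = (6.63×10^-34)²/(8·9.11×10^-31) · [4²/(0.919 nm)² + 1²/(0.919 nm)²].
Evaluating gives E = 1.214×10^-18 J = 7.59 eV.

E = 7.59 eV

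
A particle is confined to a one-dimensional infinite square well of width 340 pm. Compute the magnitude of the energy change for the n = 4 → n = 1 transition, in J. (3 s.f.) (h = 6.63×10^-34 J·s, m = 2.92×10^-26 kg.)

E_1 = h²/(8mL²) = 1.628×10^-23 J.
|ΔE| = |4² − 1²|·E_1 = 15·1.628×10^-23 J = 2.44×10^-22 J.

|ΔE| = 2.44×10^-22 J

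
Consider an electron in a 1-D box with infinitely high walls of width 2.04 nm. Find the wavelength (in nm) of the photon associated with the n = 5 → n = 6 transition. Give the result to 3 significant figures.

λ = 1.25×10^3 nm

E_1 = h²/(8m_eL²) = 1.448×10^-20 J, so ΔE = (6² − 5²)E_1 = 1.593×10^-19 J.
λ = hc/ΔE = (6.626×10^-34·2.998×10^8)/1.593×10^-19 = 1.25×10^-6 m = 1.25×10^3 nm.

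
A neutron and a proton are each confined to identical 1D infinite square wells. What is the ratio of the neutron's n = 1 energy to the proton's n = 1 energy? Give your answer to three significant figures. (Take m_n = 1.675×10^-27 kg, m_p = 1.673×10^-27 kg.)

E_n ∝ 1/m at fixed n and L, so the ratio is m_p/m_n = 1.673×10^-27/1.675×10^-27 = 0.999.

0.999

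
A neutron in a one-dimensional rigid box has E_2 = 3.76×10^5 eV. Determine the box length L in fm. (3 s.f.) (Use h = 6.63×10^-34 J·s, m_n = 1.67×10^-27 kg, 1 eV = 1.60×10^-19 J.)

From E_n = n²h²/(8m_nL²), L = n·h/√(8m_nE_n).
E_2 = 3.76×10^5 eV = 6.016×10^-14 J, so L = 2·6.63×10^-34/√(8·1.67×10^-27·6.016×10^-14) = 4.68×10^-14 m = 46.8 fm.

L = 46.8 fm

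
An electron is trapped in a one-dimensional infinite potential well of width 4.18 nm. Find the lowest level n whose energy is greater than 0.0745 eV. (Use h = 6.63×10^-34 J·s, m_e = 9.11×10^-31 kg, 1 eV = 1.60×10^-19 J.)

n = 2

E_1 = h²/(8m_eL²) = 3.452×10^-21 J = 0.02158 eV.
Need n² > 0.0745/0.02158 = 3.452, i.e. n > 1.858.
The smallest integer satisfying this is n = 2.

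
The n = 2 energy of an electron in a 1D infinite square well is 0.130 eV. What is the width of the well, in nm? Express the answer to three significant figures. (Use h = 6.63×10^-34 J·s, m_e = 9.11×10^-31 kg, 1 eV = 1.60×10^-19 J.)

From E_n = n²h²/(8m_eL²), L = n·h/√(8m_eE_n).
E_2 = 0.130 eV = 2.080×10^-20 J, so L = 2·6.63×10^-34/√(8·9.11×10^-31·2.080×10^-20) = 3.41×10^-9 m = 3.41 nm.

L = 3.41 nm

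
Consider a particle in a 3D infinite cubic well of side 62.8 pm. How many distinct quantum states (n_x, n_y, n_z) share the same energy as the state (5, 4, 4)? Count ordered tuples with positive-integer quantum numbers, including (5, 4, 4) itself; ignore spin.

The level has n_x² + n_y² + n_z² = 57. The ordered positive-integer solutions are (2, 2, 7), (2, 7, 2), (4, 4, 5), (4, 5, 4), (5, 4, 4), (7, 2, 2).
That gives 6 states.

degeneracy = 6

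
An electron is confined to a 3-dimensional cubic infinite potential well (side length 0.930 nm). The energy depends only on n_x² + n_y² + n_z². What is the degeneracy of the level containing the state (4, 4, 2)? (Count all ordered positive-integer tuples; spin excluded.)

The level has n_x² + n_y² + n_z² = 36. The ordered positive-integer solutions are (2, 4, 4), (4, 2, 4), (4, 4, 2).
That gives 3 states.

degeneracy = 3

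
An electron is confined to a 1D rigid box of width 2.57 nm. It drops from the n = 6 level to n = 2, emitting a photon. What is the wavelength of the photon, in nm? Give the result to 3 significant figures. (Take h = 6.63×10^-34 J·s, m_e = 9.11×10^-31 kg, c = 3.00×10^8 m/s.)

E_1 = h²/(8m_eL²) = 9.132×10^-21 J, so ΔE = (6² − 2²)E_1 = 2.922×10^-19 J.
λ = hc/ΔE = (6.63×10^-34·3.00×10^8)/2.922×10^-19 = 6.81×10^-7 m = 681 nm.

λ = 681 nm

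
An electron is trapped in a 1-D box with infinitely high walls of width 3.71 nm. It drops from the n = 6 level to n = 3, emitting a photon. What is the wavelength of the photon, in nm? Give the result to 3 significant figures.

E_1 = h²/(8m_eL²) = 4.377×10^-21 J, so ΔE = (6² − 3²)E_1 = 1.182×10^-19 J.
λ = hc/ΔE = (6.626×10^-34·2.998×10^8)/1.182×10^-19 = 1.68×10^-6 m = 1.68×10^3 nm.

λ = 1.68×10^3 nm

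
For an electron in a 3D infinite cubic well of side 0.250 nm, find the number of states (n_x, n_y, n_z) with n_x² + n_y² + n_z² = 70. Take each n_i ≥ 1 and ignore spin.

The level has n_x² + n_y² + n_z² = 70. The ordered positive-integer solutions are (3, 5, 6), (3, 6, 5), (5, 3, 6), (5, 6, 3), (6, 3, 5), (6, 5, 3).
That gives 6 states.

degeneracy = 6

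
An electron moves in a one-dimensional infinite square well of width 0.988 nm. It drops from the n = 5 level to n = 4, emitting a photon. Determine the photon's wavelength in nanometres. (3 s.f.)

λ = 358 nm

E_1 = h²/(8m_eL²) = 6.172×10^-20 J, so ΔE = (5² − 4²)E_1 = 5.555×10^-19 J.
λ = hc/ΔE = (6.626×10^-34·2.998×10^8)/5.555×10^-19 = 3.58×10^-7 m = 358 nm.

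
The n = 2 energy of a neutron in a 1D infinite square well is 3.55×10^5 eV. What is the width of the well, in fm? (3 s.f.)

L = 48.0 fm

From E_n = n²h²/(8m_nL²), L = n·h/√(8m_nE_n).
E_2 = 3.55×10^5 eV = 5.687×10^-14 J, so L = 2·6.626×10^-34/√(8·1.675×10^-27·5.687×10^-14) = 4.80×10^-14 m = 48.0 fm.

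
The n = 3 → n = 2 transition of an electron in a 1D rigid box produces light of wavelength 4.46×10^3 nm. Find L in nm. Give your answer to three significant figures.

L = 2.60 nm

The photon carries ΔE = hc/λ = 6.626×10^-34·2.998×10^8/4.46×10^-6 m = 4.454×10^-20 J.
Since ΔE = (3² − 2²)E_1, E_1 = 8.908×10^-21 J, and L = h/√(8m_eE_1) = 2.60×10^-9 m = 2.60 nm.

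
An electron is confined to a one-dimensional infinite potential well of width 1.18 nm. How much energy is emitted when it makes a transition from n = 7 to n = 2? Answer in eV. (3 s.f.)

E_1 = h²/(8m_eL²) = 4.327×10^-20 J.
|ΔE| = |7² − 2²|·E_1 = 45·4.327×10^-20 J = 1.947×10^-18 J = 12.2 eV.

|ΔE| = 12.2 eV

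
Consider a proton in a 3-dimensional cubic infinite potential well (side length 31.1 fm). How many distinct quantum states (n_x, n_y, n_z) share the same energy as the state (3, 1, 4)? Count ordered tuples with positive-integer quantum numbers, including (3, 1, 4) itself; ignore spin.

The level has n_x² + n_y² + n_z² = 26. The ordered positive-integer solutions are (1, 3, 4), (1, 4, 3), (3, 1, 4), (3, 4, 1), (4, 1, 3), (4, 3, 1).
That gives 6 states.

degeneracy = 6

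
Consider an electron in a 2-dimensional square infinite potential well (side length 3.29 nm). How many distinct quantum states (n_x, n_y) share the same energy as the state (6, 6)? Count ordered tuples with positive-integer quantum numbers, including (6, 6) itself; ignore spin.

The level has n_x² + n_y² = 72. The ordered positive-integer solutions are (6, 6).
That gives 1 state.

degeneracy = 1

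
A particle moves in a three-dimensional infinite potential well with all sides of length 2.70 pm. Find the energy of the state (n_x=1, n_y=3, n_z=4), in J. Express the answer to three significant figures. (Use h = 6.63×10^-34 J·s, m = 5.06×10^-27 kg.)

For a 3D rectangular well E = (h²/8m)·Σ n_i²/L_i² = (6.63×10^-34)²/(8·5.06×10^-27) · [1²/(2.70 pm)² + 3²/(2.70 pm)² + 4²/(2.70 pm)²].
Evaluating gives E = 3.87×10^-17 J.

E = 3.87×10^-17 J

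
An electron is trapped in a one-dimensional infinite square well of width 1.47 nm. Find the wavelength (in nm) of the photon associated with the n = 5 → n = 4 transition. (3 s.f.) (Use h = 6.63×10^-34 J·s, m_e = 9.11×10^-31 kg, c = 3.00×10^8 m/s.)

E_1 = h²/(8m_eL²) = 2.791×10^-20 J, so ΔE = (5² − 4²)E_1 = 2.512×10^-19 J.
λ = hc/ΔE = (6.63×10^-34·3.00×10^8)/2.512×10^-19 = 7.92×10^-7 m = 792 nm.

λ = 792 nm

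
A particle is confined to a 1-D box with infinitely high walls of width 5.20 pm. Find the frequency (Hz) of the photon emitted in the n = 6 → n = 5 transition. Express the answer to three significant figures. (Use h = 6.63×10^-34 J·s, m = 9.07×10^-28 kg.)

f = 3.72×10^16 Hz

E_1 = h²/(8mL²) = 2.240×10^-18 J and ΔE = (6² − 5²)E_1 = 2.464×10^-17 J.
f = ΔE/h = 2.464×10^-17/6.63×10^-34 = 3.72×10^16 Hz.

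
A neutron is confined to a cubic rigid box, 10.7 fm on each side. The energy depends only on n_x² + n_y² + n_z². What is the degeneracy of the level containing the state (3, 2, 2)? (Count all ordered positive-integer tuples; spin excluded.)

degeneracy = 3

The level has n_x² + n_y² + n_z² = 17. The ordered positive-integer solutions are (2, 2, 3), (2, 3, 2), (3, 2, 2).
That gives 3 states.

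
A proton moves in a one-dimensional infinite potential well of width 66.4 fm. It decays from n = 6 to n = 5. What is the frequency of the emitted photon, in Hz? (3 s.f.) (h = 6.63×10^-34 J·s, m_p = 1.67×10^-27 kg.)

f = 1.24×10^20 Hz

E_1 = h²/(8m_pL²) = 7.463×10^-15 J and ΔE = (6² − 5²)E_1 = 8.209×10^-14 J.
f = ΔE/h = 8.209×10^-14/6.63×10^-34 = 1.24×10^20 Hz.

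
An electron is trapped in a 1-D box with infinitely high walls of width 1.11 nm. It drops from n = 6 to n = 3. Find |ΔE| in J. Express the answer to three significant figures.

|ΔE| = 1.32×10^-18 J

E_1 = h²/(8m_eL²) = 4.890×10^-20 J.
|ΔE| = |6² − 3²|·E_1 = 27·4.890×10^-20 J = 1.32×10^-18 J.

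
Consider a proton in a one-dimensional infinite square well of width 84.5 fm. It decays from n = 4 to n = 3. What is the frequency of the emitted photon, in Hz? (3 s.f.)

f = 4.85×10^19 Hz

E_1 = h²/(8m_pL²) = 4.594×10^-15 J and ΔE = (4² − 3²)E_1 = 3.216×10^-14 J.
f = ΔE/h = 3.216×10^-14/6.626×10^-34 = 4.85×10^19 Hz.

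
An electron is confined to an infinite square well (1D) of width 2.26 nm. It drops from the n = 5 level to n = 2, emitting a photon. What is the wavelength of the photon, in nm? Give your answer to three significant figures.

E_1 = h²/(8m_eL²) = 1.180×10^-20 J, so ΔE = (5² − 2²)E_1 = 2.478×10^-19 J.
λ = hc/ΔE = (6.626×10^-34·2.998×10^8)/2.478×10^-19 = 8.02×10^-7 m = 802 nm.

λ = 802 nm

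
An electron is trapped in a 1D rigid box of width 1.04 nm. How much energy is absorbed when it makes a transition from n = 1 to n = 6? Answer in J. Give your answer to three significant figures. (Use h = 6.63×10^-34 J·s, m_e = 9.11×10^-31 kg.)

|ΔE| = 1.95×10^-18 J

E_1 = h²/(8m_eL²) = 5.576×10^-20 J.
|ΔE| = |1² − 6²|·E_1 = 35·5.576×10^-20 J = 1.95×10^-18 J.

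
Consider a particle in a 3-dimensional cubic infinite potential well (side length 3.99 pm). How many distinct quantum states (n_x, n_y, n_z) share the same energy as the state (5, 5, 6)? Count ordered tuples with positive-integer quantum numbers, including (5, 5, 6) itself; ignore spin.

degeneracy = 15

The level has n_x² + n_y² + n_z² = 86. The ordered positive-integer solutions are (1, 2, 9), (1, 6, 7), (1, 7, 6), (1, 9, 2), (2, 1, 9), (2, 9, 1), (5, 5, 6), (5, 6, 5), (6, 1, 7), (6, 5, 5), (6, 7, 1), (7, 1, 6), (7, 6, 1), (9, 1, 2), (9, 2, 1).
That gives 15 states.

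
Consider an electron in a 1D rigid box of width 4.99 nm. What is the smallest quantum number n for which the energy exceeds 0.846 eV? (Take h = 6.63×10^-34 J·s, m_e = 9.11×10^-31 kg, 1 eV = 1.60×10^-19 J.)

E_1 = h²/(8m_eL²) = 2.422×10^-21 J = 0.01514 eV.
Need n² > 0.846/0.01514 = 55.88, i.e. n > 7.475.
The smallest integer satisfying this is n = 8.

n = 8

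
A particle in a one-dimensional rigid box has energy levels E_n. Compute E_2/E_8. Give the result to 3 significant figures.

0.0625

E_n ∝ n², so E_2/E_8 = 2²/8² = 4/64 = 0.0625.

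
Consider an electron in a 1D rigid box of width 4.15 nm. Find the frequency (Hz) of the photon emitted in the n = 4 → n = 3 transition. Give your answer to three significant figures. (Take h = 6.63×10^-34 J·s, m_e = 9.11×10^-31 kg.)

f = 3.70×10^13 Hz

E_1 = h²/(8m_eL²) = 3.502×10^-21 J and ΔE = (4² − 3²)E_1 = 2.451×10^-20 J.
f = ΔE/h = 2.451×10^-20/6.63×10^-34 = 3.70×10^13 Hz.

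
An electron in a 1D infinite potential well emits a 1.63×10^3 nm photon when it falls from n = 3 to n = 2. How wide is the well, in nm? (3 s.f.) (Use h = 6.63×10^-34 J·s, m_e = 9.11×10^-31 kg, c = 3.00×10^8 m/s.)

The photon carries ΔE = hc/λ = 6.63×10^-34·3.00×10^8/1.63×10^-6 m = 1.220×10^-19 J.
Since ΔE = (3² − 2²)E_1, E_1 = 2.440×10^-20 J, and L = h/√(8m_eE_1) = 1.57×10^-9 m = 1.57 nm.

L = 1.57 nm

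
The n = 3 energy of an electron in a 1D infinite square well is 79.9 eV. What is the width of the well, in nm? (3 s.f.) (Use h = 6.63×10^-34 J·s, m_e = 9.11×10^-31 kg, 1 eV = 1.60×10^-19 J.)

L = 0.206 nm

From E_n = n²h²/(8m_eL²), L = n·h/√(8m_eE_n).
E_3 = 79.9 eV = 1.278×10^-17 J, so L = 3·6.63×10^-34/√(8·9.11×10^-31·1.278×10^-17) = 2.06×10^-10 m = 0.206 nm.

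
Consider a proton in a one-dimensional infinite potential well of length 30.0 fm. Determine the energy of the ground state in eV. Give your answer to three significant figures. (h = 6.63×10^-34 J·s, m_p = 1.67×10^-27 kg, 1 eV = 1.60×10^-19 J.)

E_1 = 2.28×10^5 eV

For an infinite well E_n = n²h²/(8m_pL²), so E_1 = h²/(8m_pL²) = (6.63×10^-34)²/(8·1.67×10^-27·(3.00×10^-14 m)²) = 3.656×10^-14 J.
Converting, E_1 = 3.656×10^-14 J / (1.60×10^-19 J/eV) = 2.28×10^5 eV.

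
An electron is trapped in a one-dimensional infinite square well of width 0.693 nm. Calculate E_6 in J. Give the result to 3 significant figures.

For an infinite well E_n = n²h²/(8m_eL²), so E_1 = h²/(8m_eL²) = (6.626×10^-34)²/(8·9.109×10^-31·(6.93×10^-10 m)²) = 1.255×10^-19 J.
Then E_6 = 6²·E_1 = 36·1.255×10^-19 J = 4.52×10^-18 J.

E_6 = 4.52×10^-18 J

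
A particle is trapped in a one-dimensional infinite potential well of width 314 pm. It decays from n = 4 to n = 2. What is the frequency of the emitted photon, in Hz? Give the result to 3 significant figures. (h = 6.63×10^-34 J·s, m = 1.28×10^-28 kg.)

E_1 = h²/(8mL²) = 4.354×10^-21 J and ΔE = (4² − 2²)E_1 = 5.225×10^-20 J.
f = ΔE/h = 5.225×10^-20/6.63×10^-34 = 7.88×10^13 Hz.

f = 7.88×10^13 Hz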